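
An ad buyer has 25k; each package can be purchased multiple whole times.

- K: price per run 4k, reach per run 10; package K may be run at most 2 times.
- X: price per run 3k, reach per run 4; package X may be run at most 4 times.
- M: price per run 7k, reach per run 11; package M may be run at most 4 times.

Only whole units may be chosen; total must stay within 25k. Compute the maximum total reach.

K has the best ratio (10/4); taking only K gives at most 2×10 = 20 (stopped by the supply cap of 2).
Mixing does better — 2×K, 1×X, and 2×M: price 25 ≤ 25, reach 2·10 + 1·4 + 2·11 = 46.

46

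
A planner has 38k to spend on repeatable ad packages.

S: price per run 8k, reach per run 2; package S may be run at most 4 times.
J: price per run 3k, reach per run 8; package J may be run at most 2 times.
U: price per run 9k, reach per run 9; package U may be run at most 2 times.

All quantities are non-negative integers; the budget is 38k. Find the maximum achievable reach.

This is a bounded integer knapsack.
J has the best ratio (8/3); taking only J gives at most 2×8 = 16 (stopped by the supply cap of 2).
Mixing does better — 1×S, 2×J, and 2×U: price 32 ≤ 38, reach 1·2 + 2·8 + 2·9 = 36.

36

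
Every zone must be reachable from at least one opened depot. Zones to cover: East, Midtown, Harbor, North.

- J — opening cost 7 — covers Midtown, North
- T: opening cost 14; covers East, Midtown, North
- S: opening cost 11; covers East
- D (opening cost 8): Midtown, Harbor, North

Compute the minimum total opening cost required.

Choose S and D: together they cover East, Midtown, Harbor, North — every zone.
Total opening cost: 11 + 8 = 19.
No cover costs less than 19.

19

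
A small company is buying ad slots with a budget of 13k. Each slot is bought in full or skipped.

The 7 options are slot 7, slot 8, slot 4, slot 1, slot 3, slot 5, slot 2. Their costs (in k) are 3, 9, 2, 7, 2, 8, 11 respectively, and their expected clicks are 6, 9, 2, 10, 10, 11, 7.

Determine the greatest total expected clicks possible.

This is an integer program with binary decision variables.
slot 4 + slot 3 + slot 5: cost 2 + 2 + 8 = 12 ≤ 13, expected clicks 2 + 10 + 11 = 23.
slot 7 + slot 3 + slot 5: cost 3 + 2 + 8 = 13 ≤ 13, expected clicks 6 + 10 + 11 = 27.
slot 7 + slot 1 + slot 3: cost 3 + 7 + 2 = 12 ≤ 13, expected clicks 6 + 10 + 10 = 26.
Best is slot 7, slot 3, and slot 5 with total expected clicks 27.

27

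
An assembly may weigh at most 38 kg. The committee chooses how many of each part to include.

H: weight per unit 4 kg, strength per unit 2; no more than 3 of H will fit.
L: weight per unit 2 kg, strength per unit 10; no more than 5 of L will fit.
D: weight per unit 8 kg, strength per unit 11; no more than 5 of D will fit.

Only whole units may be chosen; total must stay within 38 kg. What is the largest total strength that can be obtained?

Take 1×H, 5×L, and 3×D: weight 38 ≤ 38, strength 1·2 + 5·10 + 3·11 = 85.
L has the best ratio (10/2) and is taken to its limit of 5; remaining capacity is filled optimally with the others.

85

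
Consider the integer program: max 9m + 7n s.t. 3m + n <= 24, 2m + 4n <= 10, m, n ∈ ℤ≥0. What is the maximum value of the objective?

45

(m,n)=(5,0): 3·5+1·0=15≤24, 2·5+4·0=10≤10, objective 45.
(m,n)=(4,0): 3·4+1·0=12≤24, 2·4+4·0=8≤10, objective 36.
No feasible integer point exceeds 45.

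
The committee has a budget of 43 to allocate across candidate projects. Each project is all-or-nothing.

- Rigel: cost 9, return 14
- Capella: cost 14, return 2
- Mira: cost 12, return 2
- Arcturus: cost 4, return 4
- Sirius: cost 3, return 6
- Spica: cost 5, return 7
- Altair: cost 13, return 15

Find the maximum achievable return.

46

Rigel + Sirius + Spica + Altair: cost 9 + 3 + 5 + 13 = 30 ≤ 43, return 14 + 6 + 7 + 15 = 42.
Rigel + Mira + Sirius + Spica + Altair: cost 9 + 12 + 3 + 5 + 13 = 42 ≤ 43, return 14 + 2 + 6 + 7 + 15 = 44.
Rigel + Arcturus + Sirius + Spica + Altair: cost 9 + 4 + 3 + 5 + 13 = 34 ≤ 43, return 14 + 4 + 6 + 7 + 15 = 46.
Best is Rigel, Arcturus, Sirius, Spica, and Altair with total return 46.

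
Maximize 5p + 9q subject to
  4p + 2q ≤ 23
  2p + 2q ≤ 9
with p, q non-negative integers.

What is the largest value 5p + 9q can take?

36

The continuous relaxation peaks at (0, 4.5) with value 40.50; rounding to a feasible lattice point costs some objective.
(p,q)=(0,4): 4·0+2·4=8≤23, 2·0+2·4=8≤9, objective 36.
(p,q)=(1,3): 4·1+2·3=10≤23, 2·1+2·3=8≤9, objective 32.
(p,q)=(0,3): 4·0+2·3=6≤23, 2·0+2·3=6≤9, objective 27.
Maximum is 36 at (p,q)=(0,4).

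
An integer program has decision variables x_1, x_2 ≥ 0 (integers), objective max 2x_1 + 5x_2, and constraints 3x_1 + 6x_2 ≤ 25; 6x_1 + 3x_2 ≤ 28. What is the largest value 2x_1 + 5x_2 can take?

20

(x_1,x_2)=(0,4) is feasible, giving 20.
(x_1,x_2)=(1,3) is feasible, giving 17.
The best lattice point is (0,4), giving 20.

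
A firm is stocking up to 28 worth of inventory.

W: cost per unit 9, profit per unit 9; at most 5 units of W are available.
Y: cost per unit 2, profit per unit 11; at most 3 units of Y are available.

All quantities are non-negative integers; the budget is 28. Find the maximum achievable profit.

This is a bounded integer knapsack.
2×W and 3×Y: cost 24 ≤ 28, profit 2·9 + 3·11 = 51.
1×W and 3×Y: cost 15 ≤ 28, profit 1·9 + 3·11 = 42.
Best is 51.

51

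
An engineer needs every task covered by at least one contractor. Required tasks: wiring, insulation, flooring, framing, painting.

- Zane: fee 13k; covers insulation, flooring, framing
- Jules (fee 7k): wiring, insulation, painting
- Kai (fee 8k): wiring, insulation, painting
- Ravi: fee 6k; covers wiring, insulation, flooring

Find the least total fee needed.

The greedy cost-per-new-task heuristic would pick Ravi, Jules, and Zane for 26, but a cheaper cover exists.
Choose Zane and Jules: together they cover wiring, insulation, flooring, framing, painting — every task.
Total fee: 13 + 7 = 20.
No cover costs less than 20.

20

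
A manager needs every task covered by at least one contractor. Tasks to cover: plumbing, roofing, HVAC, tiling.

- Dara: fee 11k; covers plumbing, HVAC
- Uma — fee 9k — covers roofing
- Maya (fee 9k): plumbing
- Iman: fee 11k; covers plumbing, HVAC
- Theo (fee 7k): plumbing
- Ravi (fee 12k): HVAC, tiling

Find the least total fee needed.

28

This is a weighted set-cover instance.
Choose Uma, Theo, and Ravi: together they cover plumbing, roofing, HVAC, tiling — every task.
Total fee: 9 + 7 + 12 = 28.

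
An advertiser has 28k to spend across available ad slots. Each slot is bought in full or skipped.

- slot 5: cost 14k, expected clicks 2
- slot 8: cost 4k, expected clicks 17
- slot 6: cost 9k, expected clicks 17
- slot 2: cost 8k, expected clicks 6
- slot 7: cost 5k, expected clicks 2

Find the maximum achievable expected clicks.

Allowing fractional choices, the relaxed optimum would be about 42.3, but ad slots are indivisible.
slot 8 + slot 6 + slot 2 + slot 7: cost 4 + 9 + 8 + 5 = 26 ≤ 28, expected clicks 17 + 17 + 6 + 2 = 42.
slot 8 + slot 6 + slot 7: cost 4 + 9 + 5 = 18 ≤ 28, expected clicks 17 + 17 + 2 = 36.
slot 8 + slot 6 + slot 2: cost 4 + 9 + 8 = 21 ≤ 28, expected clicks 17 + 17 + 6 = 40.
Best is slot 8, slot 6, slot 2, and slot 7 with total expected clicks 42.

42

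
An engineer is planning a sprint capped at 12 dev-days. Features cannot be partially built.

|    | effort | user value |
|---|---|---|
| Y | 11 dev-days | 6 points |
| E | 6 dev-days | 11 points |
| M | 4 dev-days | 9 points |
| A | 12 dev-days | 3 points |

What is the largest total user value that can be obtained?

20

E + M: effort 6 + 4 = 10 ≤ 12, user value 11 + 9 = 20.
E: effort 6 ≤ 12, user value 11.
Best is E and M with total user value 20.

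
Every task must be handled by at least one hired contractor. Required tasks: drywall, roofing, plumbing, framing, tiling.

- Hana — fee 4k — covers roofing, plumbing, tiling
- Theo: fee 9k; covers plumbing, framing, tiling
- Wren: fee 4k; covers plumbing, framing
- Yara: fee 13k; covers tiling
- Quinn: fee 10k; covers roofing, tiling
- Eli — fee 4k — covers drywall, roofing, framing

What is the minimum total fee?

This is a weighted set-cover instance.
Choose Hana and Eli: together they cover drywall, roofing, plumbing, framing, tiling — every task.
Total fee: 4 + 4 = 8.
No cover costs less than 8.

8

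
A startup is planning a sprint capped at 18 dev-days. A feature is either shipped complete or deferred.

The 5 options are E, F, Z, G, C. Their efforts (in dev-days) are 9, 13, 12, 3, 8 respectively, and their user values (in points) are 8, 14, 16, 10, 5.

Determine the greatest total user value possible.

26

Allowing fractional choices, the relaxed optimum would be about 29.2, but features are indivisible.
F + G: effort 13 + 3 = 16 ≤ 18, user value 14 + 10 = 24.
E + G: effort 9 + 3 = 12 ≤ 18, user value 8 + 10 = 18.
Z + G: effort 12 + 3 = 15 ≤ 18, user value 16 + 10 = 26.
Best is Z and G with total user value 26.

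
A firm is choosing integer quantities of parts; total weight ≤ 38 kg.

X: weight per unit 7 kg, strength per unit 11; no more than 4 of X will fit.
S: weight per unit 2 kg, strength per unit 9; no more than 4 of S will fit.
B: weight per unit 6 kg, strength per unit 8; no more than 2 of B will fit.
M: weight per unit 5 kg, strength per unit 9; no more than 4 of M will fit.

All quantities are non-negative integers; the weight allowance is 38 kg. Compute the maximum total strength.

85

S has the best ratio (9/2); taking only S gives at most 4×9 = 36 (stopped by the supply cap of 4).
Mixing does better — 2×X, 4×S, and 3×M: weight 37 ≤ 38, strength 2·11 + 4·9 + 3·9 = 85.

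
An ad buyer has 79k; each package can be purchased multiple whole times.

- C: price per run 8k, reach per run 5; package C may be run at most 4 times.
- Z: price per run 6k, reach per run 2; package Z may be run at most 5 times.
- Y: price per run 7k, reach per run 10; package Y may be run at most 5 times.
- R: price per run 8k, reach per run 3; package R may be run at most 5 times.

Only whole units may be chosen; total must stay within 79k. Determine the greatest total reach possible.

4×C, 5×Y, and 1×R: price 75 ≤ 79, reach 4·5 + 5·10 + 1·3 = 73.
4×C, 2×Z, and 5×Y: price 79 ≤ 79, reach 4·5 + 2·2 + 5·10 = 74.
Best is 74.

74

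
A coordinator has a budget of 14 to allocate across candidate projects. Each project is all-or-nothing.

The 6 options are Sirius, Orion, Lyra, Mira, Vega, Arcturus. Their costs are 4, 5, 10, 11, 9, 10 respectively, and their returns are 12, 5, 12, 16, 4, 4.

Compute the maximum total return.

24

Allowing fractional choices, the relaxed optimum would be about 26.5, but projects are indivisible.
Mira: cost 11 ≤ 14, return 16.
Sirius + Orion: cost 4 + 5 = 9 ≤ 14, return 12 + 5 = 17.
Sirius + Lyra: cost 4 + 10 = 14 ≤ 14, return 12 + 12 = 24.
Best is Sirius and Lyra with total return 24.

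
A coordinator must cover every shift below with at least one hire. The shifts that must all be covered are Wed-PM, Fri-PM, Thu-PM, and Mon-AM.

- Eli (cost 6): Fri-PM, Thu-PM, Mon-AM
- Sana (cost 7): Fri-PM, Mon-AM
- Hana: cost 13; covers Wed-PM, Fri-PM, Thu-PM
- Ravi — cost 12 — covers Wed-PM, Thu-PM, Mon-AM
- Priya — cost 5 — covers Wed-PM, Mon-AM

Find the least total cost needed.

11

Choose Eli and Priya: together they cover Wed-PM, Fri-PM, Thu-PM, Mon-AM — every shift.
Total cost: 6 + 5 = 11.
No cover costs less than 11.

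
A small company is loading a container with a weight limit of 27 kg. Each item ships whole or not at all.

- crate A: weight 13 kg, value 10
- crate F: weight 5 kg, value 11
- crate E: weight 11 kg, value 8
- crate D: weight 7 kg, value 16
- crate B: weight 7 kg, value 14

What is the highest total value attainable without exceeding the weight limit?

Take crate F, crate D, and crate B: weight 5 + 7 + 7 = 19 ≤ 27, value 11 + 16 + 14 = 41.
No other feasible combination does better.

41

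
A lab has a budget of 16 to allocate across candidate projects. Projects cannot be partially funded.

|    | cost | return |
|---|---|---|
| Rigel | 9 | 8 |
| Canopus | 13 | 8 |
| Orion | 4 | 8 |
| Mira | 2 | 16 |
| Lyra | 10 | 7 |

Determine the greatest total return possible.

32

This is a 0-1 knapsack instance.
Take Rigel, Orion, and Mira: cost 9 + 4 + 2 = 15 ≤ 16, return 8 + 8 + 16 = 32.
No other feasible combination does better.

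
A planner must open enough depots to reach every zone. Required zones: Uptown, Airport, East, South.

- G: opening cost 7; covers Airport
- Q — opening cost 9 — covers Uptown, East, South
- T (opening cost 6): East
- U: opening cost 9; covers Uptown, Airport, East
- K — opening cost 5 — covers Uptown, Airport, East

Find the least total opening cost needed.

14

Choose Q and K: together they cover Uptown, Airport, East, South — every zone.
Total opening cost: 9 + 5 = 14.
No cover costs less than 14.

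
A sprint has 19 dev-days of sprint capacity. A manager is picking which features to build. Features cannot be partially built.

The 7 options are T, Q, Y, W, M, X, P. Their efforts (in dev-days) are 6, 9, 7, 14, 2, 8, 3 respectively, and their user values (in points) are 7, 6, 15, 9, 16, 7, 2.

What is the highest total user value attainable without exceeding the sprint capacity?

Allowing fractional choices, the relaxed optimum would be about 41.5, but features are indivisible.
T + Y + M: effort 6 + 7 + 2 = 15 ≤ 19, user value 7 + 15 + 16 = 38.
T + Y + M + P: effort 6 + 7 + 2 + 3 = 18 ≤ 19, user value 7 + 15 + 16 + 2 = 40.
Best is T, Y, M, and P with total user value 40.

40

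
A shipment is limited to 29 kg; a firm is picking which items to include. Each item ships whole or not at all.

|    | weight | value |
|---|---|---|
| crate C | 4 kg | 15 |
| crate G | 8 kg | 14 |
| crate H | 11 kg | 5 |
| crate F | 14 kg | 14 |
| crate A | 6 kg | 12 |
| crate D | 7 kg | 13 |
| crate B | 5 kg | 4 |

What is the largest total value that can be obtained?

54

Allowing fractional choices, the relaxed optimum would be about 58.0, but items are indivisible.
crate C + crate G + crate D + crate B: weight 4 + 8 + 7 + 5 = 24 ≤ 29, value 15 + 14 + 13 + 4 = 46.
crate C + crate G + crate H + crate A: weight 4 + 8 + 11 + 6 = 29 ≤ 29, value 15 + 14 + 5 + 12 = 46.
crate C + crate G + crate A + crate D: weight 4 + 8 + 6 + 7 = 25 ≤ 29, value 15 + 14 + 12 + 13 = 54.
Best is crate C, crate G, crate A, and crate D with total value 54.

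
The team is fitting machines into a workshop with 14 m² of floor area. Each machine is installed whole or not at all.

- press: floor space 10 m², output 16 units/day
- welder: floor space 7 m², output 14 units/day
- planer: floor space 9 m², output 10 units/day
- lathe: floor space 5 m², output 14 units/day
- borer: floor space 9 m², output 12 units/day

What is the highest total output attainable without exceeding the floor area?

Treat it as a binary knapsack problem.
planer + lathe: floor space 9 + 5 = 14 ≤ 14, output 10 + 14 = 24.
welder + lathe: floor space 7 + 5 = 12 ≤ 14, output 14 + 14 = 28.
lathe + borer: floor space 5 + 9 = 14 ≤ 14, output 14 + 12 = 26.
Best is welder and lathe with total output 28.

28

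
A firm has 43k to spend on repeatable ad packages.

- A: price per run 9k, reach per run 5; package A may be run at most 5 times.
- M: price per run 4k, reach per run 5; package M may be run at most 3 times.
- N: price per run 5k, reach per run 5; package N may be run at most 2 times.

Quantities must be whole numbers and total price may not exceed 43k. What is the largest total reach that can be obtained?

M has the best ratio (5/4); taking only M gives at most 3×5 = 15 (stopped by the supply cap of 3).
Mixing does better — 2×A, 3×M, and 2×N: price 40 ≤ 43, reach 2·5 + 3·5 + 2·5 = 35.

35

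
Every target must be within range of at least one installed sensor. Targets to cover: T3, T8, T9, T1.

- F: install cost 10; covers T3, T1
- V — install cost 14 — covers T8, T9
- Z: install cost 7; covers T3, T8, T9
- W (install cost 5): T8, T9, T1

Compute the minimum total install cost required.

12

Choose Z and W: together they cover T3, T8, T9, T1 — every target.
Total install cost: 7 + 5 = 12.
No cover costs less than 12.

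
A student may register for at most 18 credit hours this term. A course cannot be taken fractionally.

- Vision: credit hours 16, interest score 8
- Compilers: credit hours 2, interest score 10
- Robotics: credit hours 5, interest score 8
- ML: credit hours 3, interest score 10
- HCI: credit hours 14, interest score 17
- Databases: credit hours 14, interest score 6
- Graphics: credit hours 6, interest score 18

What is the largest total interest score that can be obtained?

46

Compilers + ML + Graphics: credit hours 2 + 3 + 6 = 11 ≤ 18, interest score 10 + 10 + 18 = 38.
Compilers + Robotics + ML + Graphics: credit hours 2 + 5 + 3 + 6 = 16 ≤ 18, interest score 10 + 8 + 10 + 18 = 46.
Best is Compilers, Robotics, ML, and Graphics with total interest score 46.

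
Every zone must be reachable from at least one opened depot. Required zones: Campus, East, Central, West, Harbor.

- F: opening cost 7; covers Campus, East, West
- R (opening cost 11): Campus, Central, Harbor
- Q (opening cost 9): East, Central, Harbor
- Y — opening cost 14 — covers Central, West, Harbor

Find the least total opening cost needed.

This is an integer covering problem.
Choose F and Q: together they cover Campus, East, Central, West, Harbor — every zone.
Total opening cost: 7 + 9 = 16.
No cover costs less than 16.

16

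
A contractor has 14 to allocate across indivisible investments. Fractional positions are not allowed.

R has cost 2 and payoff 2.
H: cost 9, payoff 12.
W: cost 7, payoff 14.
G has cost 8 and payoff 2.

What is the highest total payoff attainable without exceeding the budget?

16

Take R and W: cost 2 + 7 = 9 ≤ 14, payoff 2 + 14 = 16.
No other feasible combination does better.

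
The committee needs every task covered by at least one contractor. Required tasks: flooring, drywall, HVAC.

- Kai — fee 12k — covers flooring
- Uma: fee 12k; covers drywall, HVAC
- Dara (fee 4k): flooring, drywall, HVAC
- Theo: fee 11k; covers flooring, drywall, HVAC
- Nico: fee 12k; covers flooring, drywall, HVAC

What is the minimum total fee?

This is a weighted set-cover instance.
Dara alone covers flooring, drywall, HVAC — every task.
Total fee: 4.
No cover costs less than 4.

4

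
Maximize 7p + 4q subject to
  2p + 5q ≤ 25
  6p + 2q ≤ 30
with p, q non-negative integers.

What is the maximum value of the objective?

40

(p,q)=(4,3) is feasible, giving 40.
(p,q)=(4,2) is feasible, giving 36.
No feasible integer point exceeds 40.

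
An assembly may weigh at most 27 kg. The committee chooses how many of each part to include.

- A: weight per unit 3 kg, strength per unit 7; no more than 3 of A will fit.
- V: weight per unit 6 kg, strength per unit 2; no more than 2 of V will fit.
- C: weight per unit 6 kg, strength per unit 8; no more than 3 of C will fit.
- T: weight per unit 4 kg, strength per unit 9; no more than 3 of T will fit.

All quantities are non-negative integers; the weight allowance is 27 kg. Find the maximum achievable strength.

This is a bounded integer knapsack.
A has the best ratio (7/3); taking only A gives at most 3×7 = 21 (stopped by the supply cap of 3).
Mixing does better — 3×A, 1×C, and 3×T: weight 27 ≤ 27, strength 3·7 + 1·8 + 3·9 = 56.

56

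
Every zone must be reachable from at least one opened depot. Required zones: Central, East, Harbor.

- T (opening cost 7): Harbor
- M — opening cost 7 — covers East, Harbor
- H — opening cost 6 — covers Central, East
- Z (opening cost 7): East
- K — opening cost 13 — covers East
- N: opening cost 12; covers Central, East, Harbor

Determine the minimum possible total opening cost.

The greedy cost-per-new-zone heuristic would pick H and T for 13, but a cheaper cover exists.
N alone covers Central, East, Harbor — every zone.
Total opening cost: 12.
No cover costs less than 12.

12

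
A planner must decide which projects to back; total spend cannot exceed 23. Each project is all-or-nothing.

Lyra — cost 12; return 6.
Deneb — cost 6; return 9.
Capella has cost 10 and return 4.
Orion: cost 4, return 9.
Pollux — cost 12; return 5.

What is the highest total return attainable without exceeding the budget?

Allowing fractional choices, the relaxed optimum would be about 24.4, but projects are indivisible.
Deneb + Capella + Orion: cost 6 + 10 + 4 = 20 ≤ 23, return 9 + 4 + 9 = 22.
Deneb + Orion + Pollux: cost 6 + 4 + 12 = 22 ≤ 23, return 9 + 9 + 5 = 23.
Lyra + Deneb + Orion: cost 12 + 6 + 4 = 22 ≤ 23, return 6 + 9 + 9 = 24.
Best is Lyra, Deneb, and Orion with total return 24.

24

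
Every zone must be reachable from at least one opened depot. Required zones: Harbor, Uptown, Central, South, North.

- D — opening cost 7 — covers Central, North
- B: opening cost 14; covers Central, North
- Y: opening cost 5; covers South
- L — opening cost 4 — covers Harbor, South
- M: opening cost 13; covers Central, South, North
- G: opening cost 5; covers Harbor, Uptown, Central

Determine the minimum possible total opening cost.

This is an integer covering problem.
Choose D, L, and G: together they cover Harbor, Uptown, Central, South, North — every zone.
Total opening cost: 7 + 4 + 5 = 16.

16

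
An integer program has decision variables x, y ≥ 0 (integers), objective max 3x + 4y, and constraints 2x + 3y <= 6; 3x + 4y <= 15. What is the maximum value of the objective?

(x,y)=(3,0): 2·3+3·0=6≤6, 3·3+4·0=9≤15, objective 9.
(x,y)=(2,0): 2·2+3·0=4≤6, 3·2+4·0=6≤15, objective 6.
Maximum is 9 at (x,y)=(3,0).

9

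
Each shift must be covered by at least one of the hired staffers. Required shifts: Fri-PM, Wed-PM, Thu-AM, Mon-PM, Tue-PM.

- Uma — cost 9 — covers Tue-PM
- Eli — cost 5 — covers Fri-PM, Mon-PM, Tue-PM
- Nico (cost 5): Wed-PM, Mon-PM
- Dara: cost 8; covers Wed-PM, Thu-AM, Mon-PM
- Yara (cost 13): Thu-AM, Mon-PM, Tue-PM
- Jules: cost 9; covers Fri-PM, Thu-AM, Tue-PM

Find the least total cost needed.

13

This is an integer covering problem.
Choose Eli and Dara: together they cover Fri-PM, Wed-PM, Thu-AM, Mon-PM, Tue-PM — every shift.
Total cost: 5 + 8 = 13.
No cover costs less than 13.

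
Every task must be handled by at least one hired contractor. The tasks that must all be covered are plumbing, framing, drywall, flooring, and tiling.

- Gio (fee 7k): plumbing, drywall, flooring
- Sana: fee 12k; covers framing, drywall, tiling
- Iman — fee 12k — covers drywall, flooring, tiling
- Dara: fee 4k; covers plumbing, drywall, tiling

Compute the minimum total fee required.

19

This is a weighted set-cover instance.
The greedy cost-per-new-task heuristic would pick Dara, Gio, and Sana for 23, but a cheaper cover exists.
Choose Gio and Sana: together they cover plumbing, framing, drywall, flooring, tiling — every task.
Total fee: 7 + 12 = 19.
No cover costs less than 19.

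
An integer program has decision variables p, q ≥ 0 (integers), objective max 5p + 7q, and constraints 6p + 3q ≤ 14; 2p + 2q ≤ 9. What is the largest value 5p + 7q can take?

28

(p,q)=(0,4): 6·0+3·4=12≤14, 2·0+2·4=8≤9, objective 28.
(p,q)=(0,3): 6·0+3·3=9≤14, 2·0+2·3=6≤9, objective 21.
The best lattice point is (0,4), giving 28.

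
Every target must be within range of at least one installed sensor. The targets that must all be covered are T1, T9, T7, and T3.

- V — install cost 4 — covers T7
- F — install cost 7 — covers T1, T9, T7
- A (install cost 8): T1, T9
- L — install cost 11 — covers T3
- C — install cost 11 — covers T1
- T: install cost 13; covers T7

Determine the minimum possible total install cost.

This is an integer covering problem.
Choose F and L: together they cover T1, T9, T7, T3 — every target.
Total install cost: 7 + 11 = 18.
No cover costs less than 18.

18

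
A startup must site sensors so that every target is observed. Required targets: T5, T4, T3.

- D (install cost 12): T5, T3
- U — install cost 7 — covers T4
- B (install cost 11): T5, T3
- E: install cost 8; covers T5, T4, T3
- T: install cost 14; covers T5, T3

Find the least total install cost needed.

8

E alone covers T5, T4, T3 — every target.
Total install cost: 8.
No cover costs less than 8.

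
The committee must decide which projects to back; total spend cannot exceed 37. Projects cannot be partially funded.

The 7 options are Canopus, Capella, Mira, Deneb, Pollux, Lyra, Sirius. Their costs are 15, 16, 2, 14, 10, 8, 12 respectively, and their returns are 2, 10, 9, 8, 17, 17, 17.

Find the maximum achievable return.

60

Mira + Pollux + Lyra + Sirius: cost 2 + 10 + 8 + 12 = 32 ≤ 37, return 9 + 17 + 17 + 17 = 60.
Capella + Mira + Pollux + Lyra: cost 16 + 2 + 10 + 8 = 36 ≤ 37, return 10 + 9 + 17 + 17 = 53.
Pollux + Lyra + Sirius: cost 10 + 8 + 12 = 30 ≤ 37, return 17 + 17 + 17 = 51.
Best is Mira, Pollux, Lyra, and Sirius with total return 60.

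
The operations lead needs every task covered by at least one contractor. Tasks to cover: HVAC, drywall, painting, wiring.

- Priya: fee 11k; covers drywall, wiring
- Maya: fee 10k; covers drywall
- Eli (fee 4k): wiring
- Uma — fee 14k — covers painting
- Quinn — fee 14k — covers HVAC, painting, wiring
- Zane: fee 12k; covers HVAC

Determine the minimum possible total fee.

24

The greedy cost-per-new-task heuristic would pick Eli, Quinn, and Maya for 28, but a cheaper cover exists.
Choose Maya and Quinn: together they cover HVAC, drywall, painting, wiring — every task.
Total fee: 10 + 14 = 24.
No cover costs less than 24.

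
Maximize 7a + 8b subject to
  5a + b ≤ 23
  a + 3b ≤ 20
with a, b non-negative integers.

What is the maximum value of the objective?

62

Relaxing integrality, the LP optimum is 68.50 at (a,b) = (3.5, 5.5), which is not an integer point.
(a,b)=(2,6): 5·2+1·6=16≤23, 1·2+3·6=20≤20, objective 62.
(a,b)=(3,5): 5·3+1·5=20≤23, 1·3+3·5=18≤20, objective 61.
(a,b)=(1,6): 5·1+1·6=11≤23, 1·1+3·6=19≤20, objective 55.
No feasible integer point exceeds 62.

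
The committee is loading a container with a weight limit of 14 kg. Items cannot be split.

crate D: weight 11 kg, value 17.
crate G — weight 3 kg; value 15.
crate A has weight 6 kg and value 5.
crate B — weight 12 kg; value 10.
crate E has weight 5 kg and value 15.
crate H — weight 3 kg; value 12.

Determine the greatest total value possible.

42

Take crate G, crate E, and crate H: weight 3 + 5 + 3 = 11 ≤ 14, value 15 + 15 + 12 = 42.
No other feasible combination does better.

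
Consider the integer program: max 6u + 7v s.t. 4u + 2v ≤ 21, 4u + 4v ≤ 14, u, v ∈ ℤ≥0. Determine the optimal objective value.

21

The continuous relaxation peaks at (0, 3.5) with value 24.50; rounding to a feasible lattice point costs some objective.
(u,v)=(0,3): 4·0+2·3=6≤21, 4·0+4·3=12≤14, objective 21.
(u,v)=(1,2): 4·1+2·2=8≤21, 4·1+4·2=12≤14, objective 20.
No feasible integer point exceeds 21.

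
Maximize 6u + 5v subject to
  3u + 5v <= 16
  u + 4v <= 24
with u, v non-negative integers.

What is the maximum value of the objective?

Relaxing integrality, the LP optimum is 32.00 at (u,v) = (5.33, 0), which is not an integer point.
(u,v)=(5,0): 3·5+5·0=15≤16, 1·5+4·0=5≤24, objective 30.
(u,v)=(4,0): 3·4+5·0=12≤16, 1·4+4·0=4≤24, objective 24.
No feasible integer point exceeds 30.

30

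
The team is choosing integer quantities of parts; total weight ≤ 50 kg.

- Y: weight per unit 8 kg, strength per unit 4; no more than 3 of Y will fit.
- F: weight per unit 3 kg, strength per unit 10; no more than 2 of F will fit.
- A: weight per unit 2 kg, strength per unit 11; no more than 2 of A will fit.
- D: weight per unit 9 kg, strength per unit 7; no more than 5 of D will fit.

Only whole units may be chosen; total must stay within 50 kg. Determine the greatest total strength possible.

2×F, 2×A, and 4×D: weight 46 ≤ 50, strength 2·10 + 2·11 + 4·7 = 70.
1×Y, 2×F, 2×A, and 3×D: weight 45 ≤ 50, strength 1·4 + 2·10 + 2·11 + 3·7 = 67.
Best is 70.

70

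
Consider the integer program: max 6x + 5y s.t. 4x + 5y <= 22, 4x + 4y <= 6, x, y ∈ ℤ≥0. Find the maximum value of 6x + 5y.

The continuous relaxation peaks at (1.5, 0) with value 9.00; rounding to a feasible lattice point costs some objective.
(x,y)=(1,0): 4·1+5·0=4≤22, 4·1+4·0=4≤6, objective 6.
(x,y)=(0,1): 4·0+5·1=5≤22, 4·0+4·1=4≤6, objective 5.
The best lattice point is (1,0), giving 6.

6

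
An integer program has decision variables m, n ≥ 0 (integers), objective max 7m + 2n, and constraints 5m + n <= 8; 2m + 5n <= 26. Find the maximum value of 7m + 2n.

(m,n)=(1,3) is feasible, giving 13.
(m,n)=(1,2) is feasible, giving 11.
(m,n)=(0,5) is feasible, giving 10.
No feasible integer point exceeds 13.

13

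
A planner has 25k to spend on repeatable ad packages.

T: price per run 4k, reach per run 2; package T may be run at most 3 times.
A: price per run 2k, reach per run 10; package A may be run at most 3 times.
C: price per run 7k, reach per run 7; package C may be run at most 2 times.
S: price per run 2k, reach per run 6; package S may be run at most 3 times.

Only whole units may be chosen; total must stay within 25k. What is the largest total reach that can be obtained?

57

This is a bounded integer knapsack.
A has the best ratio (10/2); taking only A gives at most 3×10 = 30 (stopped by the supply cap of 3).
Mixing does better — 1×T, 3×A, 1×C, and 3×S: price 23 ≤ 25, reach 1·2 + 3·10 + 1·7 + 3·6 = 57.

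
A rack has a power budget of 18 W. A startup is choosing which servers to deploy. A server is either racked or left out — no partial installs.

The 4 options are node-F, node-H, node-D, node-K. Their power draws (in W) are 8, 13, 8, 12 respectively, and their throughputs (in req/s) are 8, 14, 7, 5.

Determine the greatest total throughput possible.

Take node-F and node-D: power draw 8 + 8 = 16 ≤ 18, throughput 8 + 7 = 15.
No other feasible combination does better.

15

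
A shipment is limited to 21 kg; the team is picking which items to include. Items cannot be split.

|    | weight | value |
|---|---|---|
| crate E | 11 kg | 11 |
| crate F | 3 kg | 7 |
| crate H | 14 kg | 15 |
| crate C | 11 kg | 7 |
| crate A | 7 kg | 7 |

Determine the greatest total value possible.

This is a 0-1 knapsack instance.
Allowing fractional choices, the relaxed optimum would be about 26.0, but items are indivisible.
crate E + crate F + crate A: weight 11 + 3 + 7 = 21 ≤ 21, value 11 + 7 + 7 = 25.
crate F + crate H: weight 3 + 14 = 17 ≤ 21, value 7 + 15 = 22.
crate H + crate A: weight 14 + 7 = 21 ≤ 21, value 15 + 7 = 22.
Best is crate E, crate F, and crate A with total value 25.

25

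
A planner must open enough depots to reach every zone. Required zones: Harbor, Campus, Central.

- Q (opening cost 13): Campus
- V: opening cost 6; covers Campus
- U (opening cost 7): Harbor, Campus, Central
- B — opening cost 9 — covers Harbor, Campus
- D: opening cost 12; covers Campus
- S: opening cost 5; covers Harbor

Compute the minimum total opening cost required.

U alone covers Harbor, Campus, Central — every zone.
Total opening cost: 7.
No cover costs less than 7.

7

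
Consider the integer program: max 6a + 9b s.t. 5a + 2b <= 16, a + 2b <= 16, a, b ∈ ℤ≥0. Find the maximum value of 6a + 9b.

(a,b)=(0,8): 5·0+2·8=16≤16, 1·0+2·8=16≤16, objective 72.
(a,b)=(0,7): 5·0+2·7=14≤16, 1·0+2·7=14≤16, objective 63.
The best lattice point is (0,8), giving 72.

72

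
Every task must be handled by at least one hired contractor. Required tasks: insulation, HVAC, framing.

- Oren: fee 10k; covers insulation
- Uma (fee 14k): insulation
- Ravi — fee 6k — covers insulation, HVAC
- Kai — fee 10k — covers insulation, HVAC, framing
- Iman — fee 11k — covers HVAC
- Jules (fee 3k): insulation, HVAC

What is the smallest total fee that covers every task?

This is an integer covering problem.
The greedy cost-per-new-task heuristic would pick Jules and Kai for 13, but a cheaper cover exists.
Kai alone covers insulation, HVAC, framing — every task.
Total fee: 10.
No cover costs less than 10.

10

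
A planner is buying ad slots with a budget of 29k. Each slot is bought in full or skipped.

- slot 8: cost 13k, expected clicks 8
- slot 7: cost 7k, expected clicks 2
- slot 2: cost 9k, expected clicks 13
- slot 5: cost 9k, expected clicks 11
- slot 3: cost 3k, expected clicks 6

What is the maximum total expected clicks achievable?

Take slot 7, slot 2, slot 5, and slot 3: cost 7 + 9 + 9 + 3 = 28 ≤ 29, expected clicks 2 + 13 + 11 + 6 = 32.
No other feasible combination does better.

32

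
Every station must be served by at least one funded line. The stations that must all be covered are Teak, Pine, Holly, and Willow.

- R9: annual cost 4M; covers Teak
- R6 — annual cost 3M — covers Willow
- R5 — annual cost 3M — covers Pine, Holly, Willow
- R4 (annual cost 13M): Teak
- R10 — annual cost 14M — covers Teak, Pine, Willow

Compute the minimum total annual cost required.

7

Choose R9 and R5: together they cover Teak, Pine, Holly, Willow — every station.
Total annual cost: 4 + 3 = 7.
No cover costs less than 7.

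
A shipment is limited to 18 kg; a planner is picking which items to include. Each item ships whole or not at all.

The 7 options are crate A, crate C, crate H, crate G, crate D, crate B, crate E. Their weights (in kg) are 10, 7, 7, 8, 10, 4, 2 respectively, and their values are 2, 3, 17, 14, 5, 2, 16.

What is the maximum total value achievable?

Treat it as a binary knapsack problem.
Allowing fractional choices, the relaxed optimum would be about 47.5, but items are indivisible.
crate H + crate G + crate E: weight 7 + 8 + 2 = 17 ≤ 18, value 17 + 14 + 16 = 47.
crate C + crate H + crate E: weight 7 + 7 + 2 = 16 ≤ 18, value 3 + 17 + 16 = 36.
Best is crate H, crate G, and crate E with total value 47.

47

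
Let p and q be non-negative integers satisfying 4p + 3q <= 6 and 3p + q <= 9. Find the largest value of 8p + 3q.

8

The continuous relaxation peaks at (1.5, 0) with value 12.00; rounding to a feasible lattice point costs some objective.
(p,q)=(1,0): 4·1+3·0=4≤6, 3·1+1·0=3≤9, objective 8.
(p,q)=(0,1): 4·0+3·1=3≤6, 3·0+1·1=1≤9, objective 3.
(p,q)=(0,0): 4·0+3·0=0≤6, 3·0+1·0=0≤9, objective 0.
The best lattice point is (1,0), giving 8.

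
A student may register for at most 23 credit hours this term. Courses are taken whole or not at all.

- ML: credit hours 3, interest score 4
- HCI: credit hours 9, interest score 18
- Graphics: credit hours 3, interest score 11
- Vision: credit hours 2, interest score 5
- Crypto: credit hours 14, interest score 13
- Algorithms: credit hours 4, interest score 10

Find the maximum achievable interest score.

Treat it as a binary knapsack problem.
Take ML, HCI, Graphics, Vision, and Algorithms: credit hours 3 + 9 + 3 + 2 + 4 = 21 ≤ 23, interest score 4 + 18 + 11 + 5 + 10 = 48.
No other feasible combination does better.

48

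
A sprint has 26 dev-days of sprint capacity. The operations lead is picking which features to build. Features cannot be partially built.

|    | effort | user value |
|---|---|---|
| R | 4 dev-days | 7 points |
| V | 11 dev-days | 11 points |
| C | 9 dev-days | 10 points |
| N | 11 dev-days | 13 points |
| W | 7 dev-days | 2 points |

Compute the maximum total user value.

31

Allowing fractional choices, the relaxed optimum would be about 32.0, but features are indivisible.
R + V + N: effort 4 + 11 + 11 = 26 ≤ 26, user value 7 + 11 + 13 = 31.
R + C + N: effort 4 + 9 + 11 = 24 ≤ 26, user value 7 + 10 + 13 = 30.
R + V + C: effort 4 + 11 + 9 = 24 ≤ 26, user value 7 + 11 + 10 = 28.
Best is R, V, and N with total user value 31.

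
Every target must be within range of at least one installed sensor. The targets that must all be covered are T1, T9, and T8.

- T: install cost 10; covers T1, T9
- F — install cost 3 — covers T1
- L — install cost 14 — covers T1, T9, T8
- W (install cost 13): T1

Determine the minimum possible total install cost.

The greedy cost-per-new-target heuristic would pick F and L for 17, but a cheaper cover exists.
L alone covers T1, T9, T8 — every target.
Total install cost: 14.
No cover costs less than 14.

14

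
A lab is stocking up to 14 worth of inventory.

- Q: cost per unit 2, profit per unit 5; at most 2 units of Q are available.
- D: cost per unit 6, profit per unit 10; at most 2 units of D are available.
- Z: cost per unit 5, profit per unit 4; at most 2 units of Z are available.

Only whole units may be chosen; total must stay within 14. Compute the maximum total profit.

This is a bounded integer knapsack.
Q has the best ratio (5/2); taking only Q gives at most 2×5 = 10 (stopped by the supply cap of 2).
Mixing does better — 1×Q and 2×D: cost 14 ≤ 14, profit 1·5 + 2·10 = 25.

25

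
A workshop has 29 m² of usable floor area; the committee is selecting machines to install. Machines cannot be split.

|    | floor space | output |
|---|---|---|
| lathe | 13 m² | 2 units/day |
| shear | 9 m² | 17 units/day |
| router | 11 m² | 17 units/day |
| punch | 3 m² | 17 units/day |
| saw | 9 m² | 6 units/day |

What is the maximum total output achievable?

Take shear, router, and punch: floor space 9 + 11 + 3 = 23 ≤ 29, output 17 + 17 + 17 = 51.
No other feasible combination does better.

51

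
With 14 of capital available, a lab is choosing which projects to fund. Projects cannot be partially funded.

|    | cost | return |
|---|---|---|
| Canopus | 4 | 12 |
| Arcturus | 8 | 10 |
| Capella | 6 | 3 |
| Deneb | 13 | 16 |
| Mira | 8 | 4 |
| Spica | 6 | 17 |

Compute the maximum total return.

29

Treat it as a binary knapsack problem.
Canopus + Spica: cost 4 + 6 = 10 ≤ 14, return 12 + 17 = 29.
Canopus + Arcturus: cost 4 + 8 = 12 ≤ 14, return 12 + 10 = 22.
Arcturus + Spica: cost 8 + 6 = 14 ≤ 14, return 10 + 17 = 27.
Best is Canopus and Spica with total return 29.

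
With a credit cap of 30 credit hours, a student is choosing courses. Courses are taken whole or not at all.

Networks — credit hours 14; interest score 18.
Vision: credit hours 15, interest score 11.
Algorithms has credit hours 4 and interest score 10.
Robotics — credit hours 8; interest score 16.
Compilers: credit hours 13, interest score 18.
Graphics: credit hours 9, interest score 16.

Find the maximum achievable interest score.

Robotics + Compilers + Graphics: credit hours 8 + 13 + 9 = 30 ≤ 30, interest score 16 + 18 + 16 = 50.
Algorithms + Robotics + Compilers: credit hours 4 + 8 + 13 = 25 ≤ 30, interest score 10 + 16 + 18 = 44.
Best is Robotics, Compilers, and Graphics with total interest score 50.

50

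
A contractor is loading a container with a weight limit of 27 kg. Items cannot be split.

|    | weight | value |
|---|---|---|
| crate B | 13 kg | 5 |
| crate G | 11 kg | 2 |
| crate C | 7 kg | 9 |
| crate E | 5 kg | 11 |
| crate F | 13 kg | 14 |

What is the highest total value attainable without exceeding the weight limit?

34

crate B + crate C + crate E: weight 13 + 7 + 5 = 25 ≤ 27, value 5 + 9 + 11 = 25.
crate E + crate F: weight 5 + 13 = 18 ≤ 27, value 11 + 14 = 25.
crate C + crate E + crate F: weight 7 + 5 + 13 = 25 ≤ 27, value 9 + 11 + 14 = 34.
Best is crate C, crate E, and crate F with total value 34.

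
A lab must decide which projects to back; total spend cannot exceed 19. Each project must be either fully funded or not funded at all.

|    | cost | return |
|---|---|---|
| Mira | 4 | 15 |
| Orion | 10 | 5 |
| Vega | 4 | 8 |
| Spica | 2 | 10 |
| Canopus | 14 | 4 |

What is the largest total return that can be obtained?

Mira + Vega + Spica: cost 4 + 4 + 2 = 10 ≤ 19, return 15 + 8 + 10 = 33.
Mira + Orion + Spica: cost 4 + 10 + 2 = 16 ≤ 19, return 15 + 5 + 10 = 30.
Mira + Orion + Vega: cost 4 + 10 + 4 = 18 ≤ 19, return 15 + 5 + 8 = 28.
Best is Mira, Vega, and Spica with total return 33.

33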